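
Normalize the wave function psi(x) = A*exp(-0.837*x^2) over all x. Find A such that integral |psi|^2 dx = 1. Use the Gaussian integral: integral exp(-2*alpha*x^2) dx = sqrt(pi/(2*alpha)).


integral |psi|^2 dx = A^2 * sqrt(pi/(2*alpha)) = 1
A^2 = sqrt(2*alpha/pi)
= sqrt(2 * 0.837 / pi)
= 0.729966
A = sqrt(0.729966)
= 0.8544

0.8544


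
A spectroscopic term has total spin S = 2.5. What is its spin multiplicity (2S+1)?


Spin multiplicity = 2S + 1
= 2 * 2.5 + 1
= 5.0 + 1
= 6

6


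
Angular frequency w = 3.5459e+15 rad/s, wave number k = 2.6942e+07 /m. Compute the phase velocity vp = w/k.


vp = w / k
= 3.5459e+15 / 2.6942e+07
= 1.3161e+08 m/s

1.3161e+08


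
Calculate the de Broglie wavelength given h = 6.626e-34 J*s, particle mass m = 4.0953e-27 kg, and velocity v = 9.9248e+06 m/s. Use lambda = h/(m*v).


lambda = h / (m * v)
= 6.626e-34 / (4.0953e-27 * 9.9248e+06)
= 6.626e-34 / 4.0645e-20
= 1.6302e-14 m

1.6302e-14


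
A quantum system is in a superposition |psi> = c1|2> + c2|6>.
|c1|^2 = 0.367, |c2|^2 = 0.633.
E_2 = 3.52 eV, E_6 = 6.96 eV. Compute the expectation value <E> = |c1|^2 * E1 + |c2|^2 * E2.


<E> = |c1|^2 * E1 + |c2|^2 * E2
= 0.367 * 3.52 + 0.633 * 6.96
= 1.2918 + 4.4057
= 5.6975 eV

5.6975


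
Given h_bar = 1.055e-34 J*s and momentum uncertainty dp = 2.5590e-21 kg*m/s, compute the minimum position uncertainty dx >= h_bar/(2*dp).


dx = h_bar / (2 * dp)
= 1.055e-34 / (2 * 2.5590e-21)
= 1.055e-34 / 5.1180e-21
= 2.0614e-14 m

2.0614e-14


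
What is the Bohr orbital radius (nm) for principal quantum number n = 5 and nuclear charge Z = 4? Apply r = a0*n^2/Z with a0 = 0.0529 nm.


r = a0 * n^2 / Z
= 0.0529 * 5^2 / 4
= 0.0529 * 25 / 4
= 0.3306 nm

0.3306


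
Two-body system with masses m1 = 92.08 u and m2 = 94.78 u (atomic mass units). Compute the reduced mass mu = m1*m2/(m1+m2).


mu = m1 * m2 / (m1 + m2)
= 92.08 * 94.78 / (92.08 + 94.78)
= 8727.3424 / 186.86
= 46.7052 u

46.7052


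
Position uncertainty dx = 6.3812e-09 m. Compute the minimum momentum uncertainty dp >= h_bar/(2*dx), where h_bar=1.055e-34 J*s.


dp = h_bar / (2 * dx)
= 1.055e-34 / (2 * 6.3812e-09)
= 1.055e-34 / 1.2762e-08
= 8.2665e-27 kg*m/s

8.2665e-27


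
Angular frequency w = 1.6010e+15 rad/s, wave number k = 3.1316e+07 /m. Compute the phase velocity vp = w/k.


vp = w / k
= 1.6010e+15 / 3.1316e+07
= 5.1124e+07 m/s

5.1124e+07


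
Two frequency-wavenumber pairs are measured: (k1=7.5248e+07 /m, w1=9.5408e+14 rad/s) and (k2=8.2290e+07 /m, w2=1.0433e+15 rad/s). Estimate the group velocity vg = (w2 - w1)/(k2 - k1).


vg = (w2 - w1) / (k2 - k1)
= (1.0433e+15 - 9.5408e+14) / (8.2290e+07 - 7.5248e+07)
= 8.9220e+13 / 7.0420e+06
= 1.2670e+07 m/s

1.2670e+07


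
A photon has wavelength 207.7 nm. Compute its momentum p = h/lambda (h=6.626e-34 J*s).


p = h / lambda
= 6.626e-34 / (207.7e-9)
= 6.626e-34 / 2.0770e-07
= 3.1902e-27 kg*m/s

3.1902e-27


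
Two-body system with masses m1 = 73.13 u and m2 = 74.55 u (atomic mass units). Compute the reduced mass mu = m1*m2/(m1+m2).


mu = m1 * m2 / (m1 + m2)
= 73.13 * 74.55 / (73.13 + 74.55)
= 5451.8415 / 147.68
= 36.9166 u

36.9166


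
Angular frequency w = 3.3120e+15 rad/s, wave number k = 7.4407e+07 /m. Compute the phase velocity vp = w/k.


vp = w / k
= 3.3120e+15 / 7.4407e+07
= 4.4512e+07 m/s

4.4512e+07


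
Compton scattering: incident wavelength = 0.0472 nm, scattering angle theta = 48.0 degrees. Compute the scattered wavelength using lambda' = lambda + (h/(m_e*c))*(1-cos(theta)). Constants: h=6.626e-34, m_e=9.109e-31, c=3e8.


Compton wavelength: h/(m_e*c) = 2.4247e-12 m
d_lambda = 2.4247e-12 * (1 - cos(48.0 deg))
= 2.4247e-12 * 0.330869
= 8.0226e-13 m = 0.000802 nm
lambda' = 0.0472 + 0.000802
= 0.048002 nm

0.048002


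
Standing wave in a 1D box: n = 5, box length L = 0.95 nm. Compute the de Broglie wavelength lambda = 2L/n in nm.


lambda = 2L / n
= 2 * 0.95 / 5
= 1.9 / 5
= 0.38 nm

0.38


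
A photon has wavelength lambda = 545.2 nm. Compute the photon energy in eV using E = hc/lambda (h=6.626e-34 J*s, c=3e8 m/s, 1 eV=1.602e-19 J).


E = hc / lambda
= (6.626e-34)(3e8) / (545.2e-9)
= 1.9878e-25 / 5.4520e-07
= 3.6460e-19 J
Converting to eV: 3.6460e-19 / 1.602e-19
= 2.2759 eV

2.2759


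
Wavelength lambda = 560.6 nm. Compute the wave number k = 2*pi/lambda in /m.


k = 2 * pi / lambda
= 6.2832 / (560.6e-9)
= 6.2832 / 5.6060e-07
= 1.1208e+07 /m

1.1208e+07


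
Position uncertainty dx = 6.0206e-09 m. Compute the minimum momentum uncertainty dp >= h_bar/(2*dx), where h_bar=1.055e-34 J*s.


dp = h_bar / (2 * dx)
= 1.055e-34 / (2 * 6.0206e-09)
= 1.055e-34 / 1.2041e-08
= 8.7616e-27 kg*m/s

8.7616e-27


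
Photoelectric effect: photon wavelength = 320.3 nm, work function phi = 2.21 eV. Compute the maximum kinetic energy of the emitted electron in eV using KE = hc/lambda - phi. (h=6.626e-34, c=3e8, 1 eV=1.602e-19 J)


E_photon = hc / lambda
= (6.626e-34)(3e8) / (320.3e-9)
= 6.2061e-19 J
= 3.8739 eV
KE = E_photon - phi
= 3.8739 - 2.21
= 1.6639 eV

1.6639


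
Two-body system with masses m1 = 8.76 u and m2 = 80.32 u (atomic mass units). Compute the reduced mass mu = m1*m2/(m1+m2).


mu = m1 * m2 / (m1 + m2)
= 8.76 * 80.32 / (8.76 + 80.32)
= 703.6032 / 89.08
= 7.8986 u

7.8986


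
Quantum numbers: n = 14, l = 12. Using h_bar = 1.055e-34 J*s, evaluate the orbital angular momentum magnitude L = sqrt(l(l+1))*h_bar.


L = sqrt(l*(l+1)) * h_bar
= sqrt(12 * 13) * 1.055e-34
= sqrt(156) * 1.055e-34
= 12.49 * 1.055e-34
= 1.3177e-33 J*s

1.3177e-33


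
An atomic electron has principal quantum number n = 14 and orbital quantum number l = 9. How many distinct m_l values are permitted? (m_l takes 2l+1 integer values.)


m_l ranges from -l to +l in integer steps
So m_l goes from -9 to +9
Count = 2l + 1 = 2*9 + 1
= 19

19


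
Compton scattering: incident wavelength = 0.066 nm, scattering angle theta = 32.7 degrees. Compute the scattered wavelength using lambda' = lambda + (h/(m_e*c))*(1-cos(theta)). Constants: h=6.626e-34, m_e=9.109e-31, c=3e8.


Compton wavelength: h/(m_e*c) = 2.4247e-12 m
d_lambda = 2.4247e-12 * (1 - cos(32.7 deg))
= 2.4247e-12 * 0.158489
= 3.8429e-13 m = 0.000384 nm
lambda' = 0.066 + 0.000384
= 0.066384 nm

0.066384


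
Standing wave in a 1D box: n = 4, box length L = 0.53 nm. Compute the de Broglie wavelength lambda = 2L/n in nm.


lambda = 2L / n
= 2 * 0.53 / 4
= 1.06 / 4
= 0.265 nm

0.265


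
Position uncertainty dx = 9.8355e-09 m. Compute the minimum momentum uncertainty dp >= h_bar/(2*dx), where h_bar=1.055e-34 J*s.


dp = h_bar / (2 * dx)
= 1.055e-34 / (2 * 9.8355e-09)
= 1.055e-34 / 1.9671e-08
= 5.3632e-27 kg*m/s

5.3632e-27


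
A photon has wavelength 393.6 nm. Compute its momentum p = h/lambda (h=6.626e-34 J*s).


p = h / lambda
= 6.626e-34 / (393.6e-9)
= 6.626e-34 / 3.9360e-07
= 1.6834e-27 kg*m/s

1.6834e-27


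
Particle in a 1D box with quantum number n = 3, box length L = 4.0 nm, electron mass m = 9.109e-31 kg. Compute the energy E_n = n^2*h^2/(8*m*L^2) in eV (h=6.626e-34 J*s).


E = n^2 * h^2 / (8 * m * L^2)
= 3^2 * (6.626e-34)^2 / (8 * 9.109e-31 * (4.0e-9)^2)
= 9 * 4.3904e-67 / (8 * 9.109e-31 * 1.6000e-17)
= 3.3889e-20 J
= 0.2115 eV

0.2115


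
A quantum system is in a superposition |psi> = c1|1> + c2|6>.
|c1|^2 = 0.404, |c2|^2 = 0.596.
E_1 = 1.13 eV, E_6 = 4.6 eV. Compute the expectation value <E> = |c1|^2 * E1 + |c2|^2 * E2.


<E> = |c1|^2 * E1 + |c2|^2 * E2
= 0.404 * 1.13 + 0.596 * 4.6
= 0.4565 + 2.7416
= 3.1981 eV

3.1981


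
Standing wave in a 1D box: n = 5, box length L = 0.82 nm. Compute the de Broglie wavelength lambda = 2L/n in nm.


lambda = 2L / n
= 2 * 0.82 / 5
= 1.64 / 5
= 0.328 nm

0.328


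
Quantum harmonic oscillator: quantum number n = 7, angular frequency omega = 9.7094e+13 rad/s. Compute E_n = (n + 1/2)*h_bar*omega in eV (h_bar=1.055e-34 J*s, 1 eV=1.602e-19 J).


E = (n + 1/2) * h_bar * omega
= (7 + 0.5) * 1.055e-34 * 9.7094e+13
= 7.5 * 1.0243e-20
= 7.6826e-20 J
= 0.4796 eV

0.4796


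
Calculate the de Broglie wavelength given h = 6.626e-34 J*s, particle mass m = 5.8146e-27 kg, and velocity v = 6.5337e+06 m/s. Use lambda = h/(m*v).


lambda = h / (m * v)
= 6.626e-34 / (5.8146e-27 * 6.5337e+06)
= 6.626e-34 / 3.7991e-20
= 1.7441e-14 m

1.7441e-14


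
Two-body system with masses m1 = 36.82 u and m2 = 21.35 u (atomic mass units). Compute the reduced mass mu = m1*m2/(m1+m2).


mu = m1 * m2 / (m1 + m2)
= 36.82 * 21.35 / (36.82 + 21.35)
= 786.107 / 58.17
= 13.514 u

13.514


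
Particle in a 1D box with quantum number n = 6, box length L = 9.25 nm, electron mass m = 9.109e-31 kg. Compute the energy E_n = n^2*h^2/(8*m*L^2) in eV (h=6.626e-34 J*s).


E = n^2 * h^2 / (8 * m * L^2)
= 6^2 * (6.626e-34)^2 / (8 * 9.109e-31 * (9.25e-9)^2)
= 36 * 4.3904e-67 / (8 * 9.109e-31 * 8.5562e-17)
= 2.5349e-20 J
= 0.1582 eV

0.1582


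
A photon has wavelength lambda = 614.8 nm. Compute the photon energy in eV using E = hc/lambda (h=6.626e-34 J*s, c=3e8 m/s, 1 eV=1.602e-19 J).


E = hc / lambda
= (6.626e-34)(3e8) / (614.8e-9)
= 1.9878e-25 / 6.1480e-07
= 3.2332e-19 J
Converting to eV: 3.2332e-19 / 1.602e-19
= 2.0183 eV

2.0183


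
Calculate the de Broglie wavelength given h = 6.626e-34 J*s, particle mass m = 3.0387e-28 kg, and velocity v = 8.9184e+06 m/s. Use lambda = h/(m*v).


lambda = h / (m * v)
= 6.626e-34 / (3.0387e-28 * 8.9184e+06)
= 6.626e-34 / 2.7100e-21
= 2.4450e-13 m

2.4450e-13


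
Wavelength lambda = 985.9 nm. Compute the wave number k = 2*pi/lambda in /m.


k = 2 * pi / lambda
= 6.2832 / (985.9e-9)
= 6.2832 / 9.8590e-07
= 6.3730e+06 /m

6.3730e+06


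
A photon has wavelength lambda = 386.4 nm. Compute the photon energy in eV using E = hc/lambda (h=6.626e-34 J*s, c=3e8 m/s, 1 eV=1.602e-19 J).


E = hc / lambda
= (6.626e-34)(3e8) / (386.4e-9)
= 1.9878e-25 / 3.8640e-07
= 5.1444e-19 J
Converting to eV: 5.1444e-19 / 1.602e-19
= 3.2112 eV

3.2112


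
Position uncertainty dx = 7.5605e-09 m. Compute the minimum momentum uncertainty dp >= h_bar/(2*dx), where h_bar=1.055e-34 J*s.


dp = h_bar / (2 * dx)
= 1.055e-34 / (2 * 7.5605e-09)
= 1.055e-34 / 1.5121e-08
= 6.9771e-27 kg*m/s

6.9771e-27


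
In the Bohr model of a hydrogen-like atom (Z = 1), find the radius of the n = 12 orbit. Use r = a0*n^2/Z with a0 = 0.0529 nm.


r = a0 * n^2 / Z
= 0.0529 * 12^2 / 1
= 0.0529 * 144 / 1
= 7.6176 nm

7.6176


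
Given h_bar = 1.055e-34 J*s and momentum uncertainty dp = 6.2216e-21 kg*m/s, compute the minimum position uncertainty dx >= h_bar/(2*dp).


dx = h_bar / (2 * dp)
= 1.055e-34 / (2 * 6.2216e-21)
= 1.055e-34 / 1.2443e-20
= 8.4785e-15 m

8.4785e-15


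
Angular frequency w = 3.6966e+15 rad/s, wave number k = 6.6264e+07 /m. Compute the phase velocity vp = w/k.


vp = w / k
= 3.6966e+15 / 6.6264e+07
= 5.5786e+07 m/s

5.5786e+07


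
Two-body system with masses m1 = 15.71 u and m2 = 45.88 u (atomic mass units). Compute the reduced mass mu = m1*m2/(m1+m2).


mu = m1 * m2 / (m1 + m2)
= 15.71 * 45.88 / (15.71 + 45.88)
= 720.7748 / 61.59
= 11.7028 u

11.7028


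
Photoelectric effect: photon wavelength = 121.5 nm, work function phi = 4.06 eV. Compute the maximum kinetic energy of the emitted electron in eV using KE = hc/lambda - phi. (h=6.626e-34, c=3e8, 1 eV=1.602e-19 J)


E_photon = hc / lambda
= (6.626e-34)(3e8) / (121.5e-9)
= 1.6360e-18 J
= 10.2125 eV
KE = E_photon - phi
= 10.2125 - 4.06
= 6.1525 eV

6.1525


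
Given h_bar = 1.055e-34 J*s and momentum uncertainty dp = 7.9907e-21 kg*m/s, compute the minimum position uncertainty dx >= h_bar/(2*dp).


dx = h_bar / (2 * dp)
= 1.055e-34 / (2 * 7.9907e-21)
= 1.055e-34 / 1.5981e-20
= 6.6014e-15 m

6.6014e-15


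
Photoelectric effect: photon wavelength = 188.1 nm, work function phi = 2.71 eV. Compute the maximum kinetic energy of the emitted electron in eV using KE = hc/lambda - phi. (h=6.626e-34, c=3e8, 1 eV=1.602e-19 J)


E_photon = hc / lambda
= (6.626e-34)(3e8) / (188.1e-9)
= 1.0568e-18 J
= 6.5966 eV
KE = E_photon - phi
= 6.5966 - 2.71
= 3.8866 eV

3.8866


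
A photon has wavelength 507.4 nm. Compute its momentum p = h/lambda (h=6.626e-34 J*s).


p = h / lambda
= 6.626e-34 / (507.4e-9)
= 6.626e-34 / 5.0740e-07
= 1.3059e-27 kg*m/s

1.3059e-27


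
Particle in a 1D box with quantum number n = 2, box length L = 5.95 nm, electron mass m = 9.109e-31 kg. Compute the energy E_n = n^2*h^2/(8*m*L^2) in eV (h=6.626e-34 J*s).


E = n^2 * h^2 / (8 * m * L^2)
= 2^2 * (6.626e-34)^2 / (8 * 9.109e-31 * (5.95e-9)^2)
= 4 * 4.3904e-67 / (8 * 9.109e-31 * 3.5403e-17)
= 6.8072e-21 J
= 0.0425 eV

0.0425


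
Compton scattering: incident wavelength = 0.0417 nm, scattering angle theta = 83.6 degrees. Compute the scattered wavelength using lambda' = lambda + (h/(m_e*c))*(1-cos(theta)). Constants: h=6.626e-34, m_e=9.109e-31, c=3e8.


Compton wavelength: h/(m_e*c) = 2.4247e-12 m
d_lambda = 2.4247e-12 * (1 - cos(83.6 deg))
= 2.4247e-12 * 0.888531
= 2.1544e-12 m = 0.002154 nm
lambda' = 0.0417 + 0.002154
= 0.043854 nm

0.043854


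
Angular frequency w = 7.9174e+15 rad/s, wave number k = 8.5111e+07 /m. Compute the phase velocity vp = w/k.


vp = w / k
= 7.9174e+15 / 8.5111e+07
= 9.3024e+07 m/s

9.3024e+07


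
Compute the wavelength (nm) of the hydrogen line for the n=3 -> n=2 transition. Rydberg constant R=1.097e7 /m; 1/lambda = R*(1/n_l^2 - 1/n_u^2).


1/lambda = R * (1/n_l^2 - 1/n_u^2)
= 1.097e7 * (1/2^2 - 1/3^2)
= 1.097e7 * (0.25 - 0.111111)
= 1.097e7 * 0.138889
= 1.5236e+06 /m
lambda = 1 / 1.5236e+06 = 656.3355 nm

656.3355


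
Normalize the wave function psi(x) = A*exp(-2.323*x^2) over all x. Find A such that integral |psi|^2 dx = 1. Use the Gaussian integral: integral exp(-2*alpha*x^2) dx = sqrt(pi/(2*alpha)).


integral |psi|^2 dx = A^2 * sqrt(pi/(2*alpha)) = 1
A^2 = sqrt(2*alpha/pi)
= sqrt(2 * 2.323 / pi)
= 1.216087
A = sqrt(1.216087)
= 1.1028

1.1028


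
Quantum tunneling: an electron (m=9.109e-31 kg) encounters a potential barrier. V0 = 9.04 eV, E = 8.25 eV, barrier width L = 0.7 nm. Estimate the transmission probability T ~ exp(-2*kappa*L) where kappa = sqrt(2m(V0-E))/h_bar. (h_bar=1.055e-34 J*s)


V0 - E = 0.79 eV = 1.2656e-19 J
kappa = sqrt(2 * m * (V0-E)) / h_bar
= sqrt(2 * 9.109e-31 * 1.2656e-19) / 1.055e-34
= 4.5514e+09 /m
2*kappa*L = 2 * 4.5514e+09 * 0.7e-9
= 6.3719
T = exp(-6.3719) = 1.708865e-03

1.708865e-03


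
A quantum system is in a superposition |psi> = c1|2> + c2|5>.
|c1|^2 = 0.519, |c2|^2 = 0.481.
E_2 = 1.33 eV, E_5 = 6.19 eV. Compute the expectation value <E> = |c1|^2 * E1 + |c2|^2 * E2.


<E> = |c1|^2 * E1 + |c2|^2 * E2
= 0.519 * 1.33 + 0.481 * 6.19
= 0.6903 + 2.9774
= 3.6677 eV

3.6677


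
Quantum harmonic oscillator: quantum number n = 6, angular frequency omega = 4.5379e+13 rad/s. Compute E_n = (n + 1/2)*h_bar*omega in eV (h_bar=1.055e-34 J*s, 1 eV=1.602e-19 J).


E = (n + 1/2) * h_bar * omega
= (6 + 0.5) * 1.055e-34 * 4.5379e+13
= 6.5 * 4.7875e-21
= 3.1119e-20 J
= 0.1942 eV

0.1942


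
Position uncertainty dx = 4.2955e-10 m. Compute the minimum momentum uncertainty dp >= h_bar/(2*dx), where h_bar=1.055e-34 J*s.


dp = h_bar / (2 * dx)
= 1.055e-34 / (2 * 4.2955e-10)
= 1.055e-34 / 8.5910e-10
= 1.2280e-25 kg*m/s

1.2280e-25


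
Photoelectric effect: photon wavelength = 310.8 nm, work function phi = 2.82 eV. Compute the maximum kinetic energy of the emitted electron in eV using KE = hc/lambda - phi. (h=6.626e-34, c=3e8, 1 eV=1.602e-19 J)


E_photon = hc / lambda
= (6.626e-34)(3e8) / (310.8e-9)
= 6.3958e-19 J
= 3.9924 eV
KE = E_photon - phi
= 3.9924 - 2.82
= 1.1724 eV

1.1724


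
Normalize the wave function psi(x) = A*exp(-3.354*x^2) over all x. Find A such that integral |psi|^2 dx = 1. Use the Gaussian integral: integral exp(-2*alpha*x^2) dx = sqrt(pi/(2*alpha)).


integral |psi|^2 dx = A^2 * sqrt(pi/(2*alpha)) = 1
A^2 = sqrt(2*alpha/pi)
= sqrt(2 * 3.354 / pi)
= 1.46124
A = sqrt(1.46124)
= 1.2088

1.2088


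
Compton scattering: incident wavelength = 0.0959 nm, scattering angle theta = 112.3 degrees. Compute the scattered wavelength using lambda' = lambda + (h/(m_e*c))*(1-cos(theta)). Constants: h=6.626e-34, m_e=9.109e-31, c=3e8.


Compton wavelength: h/(m_e*c) = 2.4247e-12 m
d_lambda = 2.4247e-12 * (1 - cos(112.3 deg))
= 2.4247e-12 * 1.379456
= 3.3448e-12 m = 0.003345 nm
lambda' = 0.0959 + 0.003345
= 0.099245 nm

0.099245


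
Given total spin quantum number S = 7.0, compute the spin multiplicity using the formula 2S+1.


Spin multiplicity = 2S + 1
= 2 * 7.0 + 1
= 14.0 + 1
= 15

15


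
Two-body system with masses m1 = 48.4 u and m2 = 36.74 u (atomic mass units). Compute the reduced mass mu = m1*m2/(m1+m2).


mu = m1 * m2 / (m1 + m2)
= 48.4 * 36.74 / (48.4 + 36.74)
= 1778.216 / 85.14
= 20.8858 u

20.8858


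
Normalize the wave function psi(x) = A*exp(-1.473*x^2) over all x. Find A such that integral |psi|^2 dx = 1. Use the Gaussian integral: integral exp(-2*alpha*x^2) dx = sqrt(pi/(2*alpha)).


integral |psi|^2 dx = A^2 * sqrt(pi/(2*alpha)) = 1
A^2 = sqrt(2*alpha/pi)
= sqrt(2 * 1.473 / pi)
= 0.96837
A = sqrt(0.96837)
= 0.9841

0.9841


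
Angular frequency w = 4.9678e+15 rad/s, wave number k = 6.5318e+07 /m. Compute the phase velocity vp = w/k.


vp = w / k
= 4.9678e+15 / 6.5318e+07
= 7.6056e+07 m/s

7.6056e+07


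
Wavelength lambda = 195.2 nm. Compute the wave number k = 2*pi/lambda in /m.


k = 2 * pi / lambda
= 6.2832 / (195.2e-9)
= 6.2832 / 1.9520e-07
= 3.2188e+07 /m

3.2188e+07


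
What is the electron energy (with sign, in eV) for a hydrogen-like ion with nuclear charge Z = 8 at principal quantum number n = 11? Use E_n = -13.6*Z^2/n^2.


E_n = -13.6 * Z^2 / n^2
= -13.6 * 8^2 / 11^2
= -13.6 * 64 / 121
= -7.1934 eV

-7.1934


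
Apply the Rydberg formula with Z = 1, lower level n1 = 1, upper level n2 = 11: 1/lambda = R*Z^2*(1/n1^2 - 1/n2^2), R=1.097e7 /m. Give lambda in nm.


1/lambda = R * Z^2 * (1/n1^2 - 1/n2^2)
= 1.097e7 * 1^2 * (1/1^2 - 1/11^2)
= 1.097e7 * 1 * (1.0 - 0.008264)
= 1.0879e+07 /m
lambda = 1 / 1.0879e+07
= 91.9174 nm

91.9174


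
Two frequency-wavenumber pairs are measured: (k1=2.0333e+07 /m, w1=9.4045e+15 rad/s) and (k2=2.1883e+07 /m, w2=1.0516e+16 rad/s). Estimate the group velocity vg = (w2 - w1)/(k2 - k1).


vg = (w2 - w1) / (k2 - k1)
= (1.0516e+16 - 9.4045e+15) / (2.1883e+07 - 2.0333e+07)
= 1.1115e+15 / 1.5500e+06
= 7.1710e+08 m/s

7.1710e+08


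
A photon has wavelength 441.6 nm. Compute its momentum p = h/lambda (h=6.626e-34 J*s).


p = h / lambda
= 6.626e-34 / (441.6e-9)
= 6.626e-34 / 4.4160e-07
= 1.5005e-27 kg*m/s

1.5005e-27


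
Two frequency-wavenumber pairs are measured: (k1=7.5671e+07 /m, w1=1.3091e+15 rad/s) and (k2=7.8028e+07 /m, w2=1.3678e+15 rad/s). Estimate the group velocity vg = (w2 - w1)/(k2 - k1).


vg = (w2 - w1) / (k2 - k1)
= (1.3678e+15 - 1.3091e+15) / (7.8028e+07 - 7.5671e+07)
= 5.8700e+13 / 2.3570e+06
= 2.4905e+07 m/s

2.4905e+07


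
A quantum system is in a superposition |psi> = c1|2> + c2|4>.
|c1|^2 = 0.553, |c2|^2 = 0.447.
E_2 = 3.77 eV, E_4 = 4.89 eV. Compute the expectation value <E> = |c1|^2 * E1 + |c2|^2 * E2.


<E> = |c1|^2 * E1 + |c2|^2 * E2
= 0.553 * 3.77 + 0.447 * 4.89
= 2.0848 + 2.1858
= 4.2706 eV

4.2706


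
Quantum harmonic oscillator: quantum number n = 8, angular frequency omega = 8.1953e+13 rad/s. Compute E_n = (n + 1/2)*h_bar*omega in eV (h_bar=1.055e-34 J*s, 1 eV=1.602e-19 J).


E = (n + 1/2) * h_bar * omega
= (8 + 0.5) * 1.055e-34 * 8.1953e+13
= 8.5 * 8.6460e-21
= 7.3491e-20 J
= 0.4587 eV

0.4587


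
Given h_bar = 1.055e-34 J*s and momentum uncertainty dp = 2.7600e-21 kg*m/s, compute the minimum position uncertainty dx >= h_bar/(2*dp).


dx = h_bar / (2 * dp)
= 1.055e-34 / (2 * 2.7600e-21)
= 1.055e-34 / 5.5200e-21
= 1.9112e-14 m

1.9112e-14


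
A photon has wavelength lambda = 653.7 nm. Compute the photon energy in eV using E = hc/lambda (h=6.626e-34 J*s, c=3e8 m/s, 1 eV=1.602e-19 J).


E = hc / lambda
= (6.626e-34)(3e8) / (653.7e-9)
= 1.9878e-25 / 6.5370e-07
= 3.0408e-19 J
Converting to eV: 3.0408e-19 / 1.602e-19
= 1.8982 eV

1.8982


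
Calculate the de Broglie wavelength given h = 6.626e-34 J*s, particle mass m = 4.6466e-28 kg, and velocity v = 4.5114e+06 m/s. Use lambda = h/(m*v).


lambda = h / (m * v)
= 6.626e-34 / (4.6466e-28 * 4.5114e+06)
= 6.626e-34 / 2.0963e-21
= 3.1609e-13 m

3.1609e-13


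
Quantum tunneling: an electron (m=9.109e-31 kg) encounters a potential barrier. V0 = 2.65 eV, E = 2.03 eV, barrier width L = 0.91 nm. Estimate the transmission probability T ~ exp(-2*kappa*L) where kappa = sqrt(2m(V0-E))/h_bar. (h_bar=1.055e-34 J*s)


V0 - E = 0.62 eV = 9.9324e-20 J
kappa = sqrt(2 * m * (V0-E)) / h_bar
= sqrt(2 * 9.109e-31 * 9.9324e-20) / 1.055e-34
= 4.0320e+09 /m
2*kappa*L = 2 * 4.0320e+09 * 0.91e-9
= 7.3383
T = exp(-7.3383) = 6.501448e-04

6.501448e-04


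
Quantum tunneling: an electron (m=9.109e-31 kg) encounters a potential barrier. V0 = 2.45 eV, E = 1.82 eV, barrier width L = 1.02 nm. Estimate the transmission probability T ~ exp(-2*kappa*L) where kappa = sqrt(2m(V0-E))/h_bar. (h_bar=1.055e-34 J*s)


V0 - E = 0.63 eV = 1.0093e-19 J
kappa = sqrt(2 * m * (V0-E)) / h_bar
= sqrt(2 * 9.109e-31 * 1.0093e-19) / 1.055e-34
= 4.0644e+09 /m
2*kappa*L = 2 * 4.0644e+09 * 1.02e-9
= 8.2914
T = exp(-8.2914) = 2.506551e-04

2.506551e-04


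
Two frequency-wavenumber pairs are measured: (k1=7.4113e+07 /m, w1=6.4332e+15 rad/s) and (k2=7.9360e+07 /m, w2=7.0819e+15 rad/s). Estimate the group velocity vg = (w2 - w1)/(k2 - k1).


vg = (w2 - w1) / (k2 - k1)
= (7.0819e+15 - 6.4332e+15) / (7.9360e+07 - 7.4113e+07)
= 6.4870e+14 / 5.2470e+06
= 1.2363e+08 m/s

1.2363e+08


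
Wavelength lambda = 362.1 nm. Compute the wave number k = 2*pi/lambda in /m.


k = 2 * pi / lambda
= 6.2832 / (362.1e-9)
= 6.2832 / 3.6210e-07
= 1.7352e+07 /m

1.7352e+07


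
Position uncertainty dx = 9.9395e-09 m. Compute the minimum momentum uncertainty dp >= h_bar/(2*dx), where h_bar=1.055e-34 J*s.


dp = h_bar / (2 * dx)
= 1.055e-34 / (2 * 9.9395e-09)
= 1.055e-34 / 1.9879e-08
= 5.3071e-27 kg*m/s

5.3071e-27


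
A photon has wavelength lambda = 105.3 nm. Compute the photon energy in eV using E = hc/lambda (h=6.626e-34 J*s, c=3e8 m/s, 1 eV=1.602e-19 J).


E = hc / lambda
= (6.626e-34)(3e8) / (105.3e-9)
= 1.9878e-25 / 1.0530e-07
= 1.8877e-18 J
Converting to eV: 1.8877e-18 / 1.602e-19
= 11.7837 eV

11.7837


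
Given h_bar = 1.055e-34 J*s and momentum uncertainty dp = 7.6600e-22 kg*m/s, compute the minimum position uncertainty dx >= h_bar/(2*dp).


dx = h_bar / (2 * dp)
= 1.055e-34 / (2 * 7.6600e-22)
= 1.055e-34 / 1.5320e-21
= 6.8864e-14 m

6.8864e-14


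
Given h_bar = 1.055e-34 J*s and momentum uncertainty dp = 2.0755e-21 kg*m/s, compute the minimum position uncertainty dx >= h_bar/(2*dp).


dx = h_bar / (2 * dp)
= 1.055e-34 / (2 * 2.0755e-21)
= 1.055e-34 / 4.1510e-21
= 2.5416e-14 m

2.5416e-14


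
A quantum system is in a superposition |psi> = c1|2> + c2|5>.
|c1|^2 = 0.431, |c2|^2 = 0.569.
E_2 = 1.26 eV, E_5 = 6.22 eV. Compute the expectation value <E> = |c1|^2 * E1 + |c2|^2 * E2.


<E> = |c1|^2 * E1 + |c2|^2 * E2
= 0.431 * 1.26 + 0.569 * 6.22
= 0.5431 + 3.5392
= 4.0822 eV

4.0822


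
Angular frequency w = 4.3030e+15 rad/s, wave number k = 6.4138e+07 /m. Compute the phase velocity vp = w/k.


vp = w / k
= 4.3030e+15 / 6.4138e+07
= 6.7090e+07 m/s

6.7090e+07


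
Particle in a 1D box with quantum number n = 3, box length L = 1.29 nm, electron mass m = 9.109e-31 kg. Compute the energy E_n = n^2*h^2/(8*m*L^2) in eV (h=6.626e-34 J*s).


E = n^2 * h^2 / (8 * m * L^2)
= 3^2 * (6.626e-34)^2 / (8 * 9.109e-31 * (1.29e-9)^2)
= 9 * 4.3904e-67 / (8 * 9.109e-31 * 1.6641e-18)
= 3.2584e-19 J
= 2.034 eV

2.034


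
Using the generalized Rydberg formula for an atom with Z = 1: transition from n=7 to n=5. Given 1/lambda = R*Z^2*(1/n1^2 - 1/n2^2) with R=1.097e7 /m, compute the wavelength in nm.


1/lambda = R * Z^2 * (1/n1^2 - 1/n2^2)
= 1.097e7 * 1^2 * (1/5^2 - 1/7^2)
= 1.097e7 * 1 * (0.04 - 0.020408)
= 2.1492e+05 /m
lambda = 1 / 2.1492e+05
= 4652.8411 nm

4652.8411


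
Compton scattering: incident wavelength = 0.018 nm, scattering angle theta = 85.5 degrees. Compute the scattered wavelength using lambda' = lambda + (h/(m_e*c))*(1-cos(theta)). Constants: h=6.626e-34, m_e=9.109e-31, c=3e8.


Compton wavelength: h/(m_e*c) = 2.4247e-12 m
d_lambda = 2.4247e-12 * (1 - cos(85.5 deg))
= 2.4247e-12 * 0.921541
= 2.2345e-12 m = 0.002234 nm
lambda' = 0.018 + 0.002234
= 0.020234 nm

0.020234


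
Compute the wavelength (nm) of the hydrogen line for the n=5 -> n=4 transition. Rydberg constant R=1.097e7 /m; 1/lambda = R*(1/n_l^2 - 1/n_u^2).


1/lambda = R * (1/n_l^2 - 1/n_u^2)
= 1.097e7 * (1/4^2 - 1/5^2)
= 1.097e7 * (0.0625 - 0.04)
= 1.097e7 * 0.0225
= 2.4682e+05 /m
lambda = 1 / 2.4682e+05 = 4051.4535 nm

4051.4535


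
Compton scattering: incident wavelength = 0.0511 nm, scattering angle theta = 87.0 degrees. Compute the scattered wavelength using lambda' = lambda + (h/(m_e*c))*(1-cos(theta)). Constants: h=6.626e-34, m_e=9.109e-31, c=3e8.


Compton wavelength: h/(m_e*c) = 2.4247e-12 m
d_lambda = 2.4247e-12 * (1 - cos(87.0 deg))
= 2.4247e-12 * 0.947664
= 2.2978e-12 m = 0.002298 nm
lambda' = 0.0511 + 0.002298
= 0.053398 nm

0.053398


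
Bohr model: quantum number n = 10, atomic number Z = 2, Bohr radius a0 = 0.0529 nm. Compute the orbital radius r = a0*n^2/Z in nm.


r = a0 * n^2 / Z
= 0.0529 * 10^2 / 2
= 0.0529 * 100 / 2
= 2.645 nm

2.645


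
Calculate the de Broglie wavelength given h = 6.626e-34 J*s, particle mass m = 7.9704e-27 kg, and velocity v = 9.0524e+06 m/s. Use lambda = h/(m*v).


lambda = h / (m * v)
= 6.626e-34 / (7.9704e-27 * 9.0524e+06)
= 6.626e-34 / 7.2151e-20
= 9.1835e-15 m

9.1835e-15


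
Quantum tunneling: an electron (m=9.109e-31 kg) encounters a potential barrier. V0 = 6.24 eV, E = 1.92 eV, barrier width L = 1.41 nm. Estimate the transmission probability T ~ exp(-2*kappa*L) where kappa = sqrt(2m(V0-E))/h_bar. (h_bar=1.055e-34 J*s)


V0 - E = 4.32 eV = 6.9206e-19 J
kappa = sqrt(2 * m * (V0-E)) / h_bar
= sqrt(2 * 9.109e-31 * 6.9206e-19) / 1.055e-34
= 1.0643e+10 /m
2*kappa*L = 2 * 1.0643e+10 * 1.41e-9
= 30.0137
T = exp(-30.0137) = 9.229922e-14

9.229922e-14


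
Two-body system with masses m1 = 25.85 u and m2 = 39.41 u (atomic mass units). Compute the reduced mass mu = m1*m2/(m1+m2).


mu = m1 * m2 / (m1 + m2)
= 25.85 * 39.41 / (25.85 + 39.41)
= 1018.7485 / 65.26
= 15.6106 u

15.6106


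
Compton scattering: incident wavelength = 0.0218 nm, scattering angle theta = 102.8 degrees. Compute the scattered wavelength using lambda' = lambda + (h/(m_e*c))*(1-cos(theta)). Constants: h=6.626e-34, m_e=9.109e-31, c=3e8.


Compton wavelength: h/(m_e*c) = 2.4247e-12 m
d_lambda = 2.4247e-12 * (1 - cos(102.8 deg))
= 2.4247e-12 * 1.221548
= 2.9619e-12 m = 0.002962 nm
lambda' = 0.0218 + 0.002962
= 0.024762 nm

0.024762


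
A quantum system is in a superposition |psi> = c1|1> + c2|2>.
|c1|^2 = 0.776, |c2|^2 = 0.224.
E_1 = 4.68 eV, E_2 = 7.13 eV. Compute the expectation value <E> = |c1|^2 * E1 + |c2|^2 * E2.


<E> = |c1|^2 * E1 + |c2|^2 * E2
= 0.776 * 4.68 + 0.224 * 7.13
= 3.6317 + 1.5971
= 5.2288 eV

5.2288


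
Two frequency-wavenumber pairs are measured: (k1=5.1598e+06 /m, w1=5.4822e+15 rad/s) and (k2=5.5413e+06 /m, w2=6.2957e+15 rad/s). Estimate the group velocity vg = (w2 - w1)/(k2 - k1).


vg = (w2 - w1) / (k2 - k1)
= (6.2957e+15 - 5.4822e+15) / (5.5413e+06 - 5.1598e+06)
= 8.1350e+14 / 3.8150e+05
= 2.1324e+09 m/s

2.1324e+09


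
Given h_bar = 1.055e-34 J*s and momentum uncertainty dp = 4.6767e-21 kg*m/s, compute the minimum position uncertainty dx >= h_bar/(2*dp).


dx = h_bar / (2 * dp)
= 1.055e-34 / (2 * 4.6767e-21)
= 1.055e-34 / 9.3534e-21
= 1.1279e-14 m

1.1279e-14


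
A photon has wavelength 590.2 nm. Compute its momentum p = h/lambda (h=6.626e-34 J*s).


p = h / lambda
= 6.626e-34 / (590.2e-9)
= 6.626e-34 / 5.9020e-07
= 1.1227e-27 kg*m/s

1.1227e-27


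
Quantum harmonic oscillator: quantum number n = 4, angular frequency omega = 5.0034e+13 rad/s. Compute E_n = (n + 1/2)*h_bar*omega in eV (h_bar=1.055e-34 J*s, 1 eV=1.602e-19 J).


E = (n + 1/2) * h_bar * omega
= (4 + 0.5) * 1.055e-34 * 5.0034e+13
= 4.5 * 5.2786e-21
= 2.3754e-20 J
= 0.1483 eV

0.1483


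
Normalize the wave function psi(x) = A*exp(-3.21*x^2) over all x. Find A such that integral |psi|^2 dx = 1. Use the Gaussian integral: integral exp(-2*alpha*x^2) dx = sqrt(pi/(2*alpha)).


integral |psi|^2 dx = A^2 * sqrt(pi/(2*alpha)) = 1
A^2 = sqrt(2*alpha/pi)
= sqrt(2 * 3.21 / pi)
= 1.429528
A = sqrt(1.429528)
= 1.1956

1.1956


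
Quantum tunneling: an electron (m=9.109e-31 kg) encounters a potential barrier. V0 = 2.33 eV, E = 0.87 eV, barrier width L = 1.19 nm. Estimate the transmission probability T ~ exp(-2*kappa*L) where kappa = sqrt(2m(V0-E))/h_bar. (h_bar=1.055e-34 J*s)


V0 - E = 1.46 eV = 2.3389e-19 J
kappa = sqrt(2 * m * (V0-E)) / h_bar
= sqrt(2 * 9.109e-31 * 2.3389e-19) / 1.055e-34
= 6.1874e+09 /m
2*kappa*L = 2 * 6.1874e+09 * 1.19e-9
= 14.7259
T = exp(-14.7259) = 4.023582e-07

4.023582e-07


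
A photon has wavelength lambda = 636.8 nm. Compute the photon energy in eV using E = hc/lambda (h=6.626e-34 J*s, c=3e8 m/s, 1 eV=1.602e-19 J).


E = hc / lambda
= (6.626e-34)(3e8) / (636.8e-9)
= 1.9878e-25 / 6.3680e-07
= 3.1215e-19 J
Converting to eV: 3.1215e-19 / 1.602e-19
= 1.9485 eV

1.9485


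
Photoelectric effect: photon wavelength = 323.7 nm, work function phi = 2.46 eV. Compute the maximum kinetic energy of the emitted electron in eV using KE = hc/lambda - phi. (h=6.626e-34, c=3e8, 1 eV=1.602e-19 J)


E_photon = hc / lambda
= (6.626e-34)(3e8) / (323.7e-9)
= 6.1409e-19 J
= 3.8333 eV
KE = E_photon - phi
= 3.8333 - 2.46
= 1.3733 eV

1.3733


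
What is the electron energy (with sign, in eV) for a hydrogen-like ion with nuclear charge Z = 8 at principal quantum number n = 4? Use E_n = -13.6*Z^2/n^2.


E_n = -13.6 * Z^2 / n^2
= -13.6 * 8^2 / 4^2
= -13.6 * 64 / 16
= -54.4 eV

-54.4


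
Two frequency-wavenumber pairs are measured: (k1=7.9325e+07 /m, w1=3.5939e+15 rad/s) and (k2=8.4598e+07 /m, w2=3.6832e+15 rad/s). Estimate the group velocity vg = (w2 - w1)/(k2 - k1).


vg = (w2 - w1) / (k2 - k1)
= (3.6832e+15 - 3.5939e+15) / (8.4598e+07 - 7.9325e+07)
= 8.9300e+13 / 5.2730e+06
= 1.6935e+07 m/s

1.6935e+07


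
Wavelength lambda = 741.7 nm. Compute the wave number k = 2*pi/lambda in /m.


k = 2 * pi / lambda
= 6.2832 / (741.7e-9)
= 6.2832 / 7.4170e-07
= 8.4713e+06 /m

8.4713e+06


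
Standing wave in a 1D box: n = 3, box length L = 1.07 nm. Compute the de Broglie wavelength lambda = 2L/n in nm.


lambda = 2L / n
= 2 * 1.07 / 3
= 2.14 / 3
= 0.7133 nm

0.7133


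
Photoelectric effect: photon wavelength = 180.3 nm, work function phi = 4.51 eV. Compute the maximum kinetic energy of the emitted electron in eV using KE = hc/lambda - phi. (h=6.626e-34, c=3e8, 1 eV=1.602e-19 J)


E_photon = hc / lambda
= (6.626e-34)(3e8) / (180.3e-9)
= 1.1025e-18 J
= 6.882 eV
KE = E_photon - phi
= 6.882 - 4.51
= 2.372 eV

2.372


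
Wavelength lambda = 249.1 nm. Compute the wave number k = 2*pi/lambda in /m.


k = 2 * pi / lambda
= 6.2832 / (249.1e-9)
= 6.2832 / 2.4910e-07
= 2.5224e+07 /m

2.5224e+07


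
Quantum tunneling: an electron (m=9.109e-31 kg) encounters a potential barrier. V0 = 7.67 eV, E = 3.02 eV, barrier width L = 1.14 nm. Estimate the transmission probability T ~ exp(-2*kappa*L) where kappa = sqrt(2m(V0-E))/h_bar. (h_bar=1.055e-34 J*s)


V0 - E = 4.65 eV = 7.4493e-19 J
kappa = sqrt(2 * m * (V0-E)) / h_bar
= sqrt(2 * 9.109e-31 * 7.4493e-19) / 1.055e-34
= 1.1042e+10 /m
2*kappa*L = 2 * 1.1042e+10 * 1.14e-9
= 25.1762
T = exp(-25.1762) = 1.164416e-11

1.164416e-11


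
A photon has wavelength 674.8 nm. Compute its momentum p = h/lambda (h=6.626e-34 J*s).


p = h / lambda
= 6.626e-34 / (674.8e-9)
= 6.626e-34 / 6.7480e-07
= 9.8192e-28 kg*m/s

9.8192e-28


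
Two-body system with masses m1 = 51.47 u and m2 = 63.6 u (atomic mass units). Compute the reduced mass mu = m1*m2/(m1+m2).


mu = m1 * m2 / (m1 + m2)
= 51.47 * 63.6 / (51.47 + 63.6)
= 3273.492 / 115.07
= 28.4478 u

28.4478


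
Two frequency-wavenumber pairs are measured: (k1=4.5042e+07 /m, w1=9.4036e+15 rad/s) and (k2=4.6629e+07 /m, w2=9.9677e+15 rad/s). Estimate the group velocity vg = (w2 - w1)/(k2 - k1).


vg = (w2 - w1) / (k2 - k1)
= (9.9677e+15 - 9.4036e+15) / (4.6629e+07 - 4.5042e+07)
= 5.6410e+14 / 1.5870e+06
= 3.5545e+08 m/s

3.5545e+08


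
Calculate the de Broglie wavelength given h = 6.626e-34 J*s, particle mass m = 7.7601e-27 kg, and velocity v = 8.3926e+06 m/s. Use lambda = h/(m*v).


lambda = h / (m * v)
= 6.626e-34 / (7.7601e-27 * 8.3926e+06)
= 6.626e-34 / 6.5127e-20
= 1.0174e-14 m

1.0174e-14


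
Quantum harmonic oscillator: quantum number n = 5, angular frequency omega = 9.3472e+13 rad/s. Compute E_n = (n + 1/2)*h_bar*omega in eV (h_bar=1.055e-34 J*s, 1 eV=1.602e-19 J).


E = (n + 1/2) * h_bar * omega
= (5 + 0.5) * 1.055e-34 * 9.3472e+13
= 5.5 * 9.8613e-21
= 5.4237e-20 J
= 0.3386 eV

0.3386


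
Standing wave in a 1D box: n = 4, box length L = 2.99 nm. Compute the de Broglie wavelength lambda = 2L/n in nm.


lambda = 2L / n
= 2 * 2.99 / 4
= 5.98 / 4
= 1.495 nm

1.495


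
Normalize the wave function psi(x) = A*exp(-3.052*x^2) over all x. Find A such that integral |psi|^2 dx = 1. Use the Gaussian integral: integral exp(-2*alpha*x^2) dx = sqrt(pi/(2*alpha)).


integral |psi|^2 dx = A^2 * sqrt(pi/(2*alpha)) = 1
A^2 = sqrt(2*alpha/pi)
= sqrt(2 * 3.052 / pi)
= 1.393902
A = sqrt(1.393902)
= 1.1806

1.1806


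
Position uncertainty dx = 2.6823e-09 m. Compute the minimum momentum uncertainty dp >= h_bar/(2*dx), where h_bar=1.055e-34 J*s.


dp = h_bar / (2 * dx)
= 1.055e-34 / (2 * 2.6823e-09)
= 1.055e-34 / 5.3646e-09
= 1.9666e-26 kg*m/s

1.9666e-26


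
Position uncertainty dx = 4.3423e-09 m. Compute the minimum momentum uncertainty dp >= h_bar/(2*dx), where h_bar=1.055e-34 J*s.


dp = h_bar / (2 * dx)
= 1.055e-34 / (2 * 4.3423e-09)
= 1.055e-34 / 8.6846e-09
= 1.2148e-26 kg*m/s

1.2148e-26


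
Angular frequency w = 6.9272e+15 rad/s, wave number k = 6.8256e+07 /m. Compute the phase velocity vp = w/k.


vp = w / k
= 6.9272e+15 / 6.8256e+07
= 1.0149e+08 m/s

1.0149e+08


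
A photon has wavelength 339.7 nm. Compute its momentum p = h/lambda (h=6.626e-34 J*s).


p = h / lambda
= 6.626e-34 / (339.7e-9)
= 6.626e-34 / 3.3970e-07
= 1.9505e-27 kg*m/s

1.9505e-27


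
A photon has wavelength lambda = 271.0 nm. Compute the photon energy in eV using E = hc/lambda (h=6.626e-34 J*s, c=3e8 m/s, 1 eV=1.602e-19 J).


E = hc / lambda
= (6.626e-34)(3e8) / (271.0e-9)
= 1.9878e-25 / 2.7100e-07
= 7.3351e-19 J
Converting to eV: 7.3351e-19 / 1.602e-19
= 4.5787 eV

4.5787


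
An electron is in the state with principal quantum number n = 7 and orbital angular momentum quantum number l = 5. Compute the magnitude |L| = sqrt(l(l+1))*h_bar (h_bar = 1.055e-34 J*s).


L = sqrt(l*(l+1)) * h_bar
= sqrt(5 * 6) * 1.055e-34
= sqrt(30) * 1.055e-34
= 5.4772 * 1.055e-34
= 5.7785e-34 J*s

5.7785e-34


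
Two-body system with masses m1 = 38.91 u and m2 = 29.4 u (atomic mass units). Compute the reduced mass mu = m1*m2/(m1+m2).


mu = m1 * m2 / (m1 + m2)
= 38.91 * 29.4 / (38.91 + 29.4)
= 1143.954 / 68.31
= 16.7465 u

16.7465


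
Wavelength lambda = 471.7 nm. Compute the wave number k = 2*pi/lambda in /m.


k = 2 * pi / lambda
= 6.2832 / (471.7e-9)
= 6.2832 / 4.7170e-07
= 1.3320e+07 /m

1.3320e+07


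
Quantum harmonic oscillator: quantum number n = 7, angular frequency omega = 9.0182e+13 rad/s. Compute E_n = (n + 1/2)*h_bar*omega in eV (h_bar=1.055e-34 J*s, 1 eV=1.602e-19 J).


E = (n + 1/2) * h_bar * omega
= (7 + 0.5) * 1.055e-34 * 9.0182e+13
= 7.5 * 9.5142e-21
= 7.1357e-20 J
= 0.4454 eV

0.4454


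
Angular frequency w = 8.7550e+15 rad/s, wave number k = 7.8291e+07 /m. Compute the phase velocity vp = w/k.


vp = w / k
= 8.7550e+15 / 7.8291e+07
= 1.1183e+08 m/s

1.1183e+08


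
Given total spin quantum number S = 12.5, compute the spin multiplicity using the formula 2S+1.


Spin multiplicity = 2S + 1
= 2 * 12.5 + 1
= 25.0 + 1
= 26

26


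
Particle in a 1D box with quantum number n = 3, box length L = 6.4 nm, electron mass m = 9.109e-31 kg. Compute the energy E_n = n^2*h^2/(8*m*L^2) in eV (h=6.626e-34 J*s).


E = n^2 * h^2 / (8 * m * L^2)
= 3^2 * (6.626e-34)^2 / (8 * 9.109e-31 * (6.4e-9)^2)
= 9 * 4.3904e-67 / (8 * 9.109e-31 * 4.0960e-17)
= 1.3238e-20 J
= 0.0826 eV

0.0826


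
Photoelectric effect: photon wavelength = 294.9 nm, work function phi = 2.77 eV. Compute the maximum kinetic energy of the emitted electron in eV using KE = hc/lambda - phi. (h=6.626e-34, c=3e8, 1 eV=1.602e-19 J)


E_photon = hc / lambda
= (6.626e-34)(3e8) / (294.9e-9)
= 6.7406e-19 J
= 4.2076 eV
KE = E_photon - phi
= 4.2076 - 2.77
= 1.4376 eV

1.4376


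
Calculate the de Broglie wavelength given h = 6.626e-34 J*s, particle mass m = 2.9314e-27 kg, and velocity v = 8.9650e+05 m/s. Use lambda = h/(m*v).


lambda = h / (m * v)
= 6.626e-34 / (2.9314e-27 * 8.9650e+05)
= 6.626e-34 / 2.6280e-21
= 2.5213e-13 m

2.5213e-13


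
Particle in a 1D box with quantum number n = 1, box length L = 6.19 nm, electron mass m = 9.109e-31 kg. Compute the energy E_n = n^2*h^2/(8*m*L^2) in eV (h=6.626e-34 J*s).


E = n^2 * h^2 / (8 * m * L^2)
= 1^2 * (6.626e-34)^2 / (8 * 9.109e-31 * (6.19e-9)^2)
= 1 * 4.3904e-67 / (8 * 9.109e-31 * 3.8316e-17)
= 1.5724e-21 J
= 0.0098 eV

0.0098


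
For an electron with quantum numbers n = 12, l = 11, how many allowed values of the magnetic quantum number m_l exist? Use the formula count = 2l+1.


m_l ranges from -l to +l in integer steps
So m_l goes from -11 to +11
Count = 2l + 1 = 2*11 + 1
= 23

23


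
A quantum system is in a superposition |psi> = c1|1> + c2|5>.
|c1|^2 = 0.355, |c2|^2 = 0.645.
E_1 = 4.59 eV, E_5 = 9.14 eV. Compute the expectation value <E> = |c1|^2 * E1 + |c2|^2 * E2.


<E> = |c1|^2 * E1 + |c2|^2 * E2
= 0.355 * 4.59 + 0.645 * 9.14
= 1.6294 + 5.8953
= 7.5248 eV

7.5248


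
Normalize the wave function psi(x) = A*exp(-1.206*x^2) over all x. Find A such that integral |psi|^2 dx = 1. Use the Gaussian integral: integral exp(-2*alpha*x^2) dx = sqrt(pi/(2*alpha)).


integral |psi|^2 dx = A^2 * sqrt(pi/(2*alpha)) = 1
A^2 = sqrt(2*alpha/pi)
= sqrt(2 * 1.206 / pi)
= 0.876221
A = sqrt(0.876221)
= 0.9361

0.9361


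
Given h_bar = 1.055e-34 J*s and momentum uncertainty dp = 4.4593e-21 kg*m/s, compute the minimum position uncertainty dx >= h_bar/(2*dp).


dx = h_bar / (2 * dp)
= 1.055e-34 / (2 * 4.4593e-21)
= 1.055e-34 / 8.9186e-21
= 1.1829e-14 m

1.1829e-14


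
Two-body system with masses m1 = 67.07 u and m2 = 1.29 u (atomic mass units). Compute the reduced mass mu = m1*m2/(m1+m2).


mu = m1 * m2 / (m1 + m2)
= 67.07 * 1.29 / (67.07 + 1.29)
= 86.5203 / 68.36
= 1.2657 u

1.2657


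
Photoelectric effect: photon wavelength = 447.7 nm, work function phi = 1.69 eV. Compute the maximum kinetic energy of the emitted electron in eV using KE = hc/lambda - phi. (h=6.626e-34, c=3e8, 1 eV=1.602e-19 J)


E_photon = hc / lambda
= (6.626e-34)(3e8) / (447.7e-9)
= 4.4400e-19 J
= 2.7716 eV
KE = E_photon - phi
= 2.7716 - 1.69
= 1.0816 eV

1.0816


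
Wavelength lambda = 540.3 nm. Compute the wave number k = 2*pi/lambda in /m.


k = 2 * pi / lambda
= 6.2832 / (540.3e-9)
= 6.2832 / 5.4030e-07
= 1.1629e+07 /m

1.1629e+07


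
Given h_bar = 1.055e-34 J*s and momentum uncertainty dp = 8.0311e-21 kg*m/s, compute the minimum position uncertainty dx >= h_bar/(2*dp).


dx = h_bar / (2 * dp)
= 1.055e-34 / (2 * 8.0311e-21)
= 1.055e-34 / 1.6062e-20
= 6.5682e-15 m

6.5682e-15
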